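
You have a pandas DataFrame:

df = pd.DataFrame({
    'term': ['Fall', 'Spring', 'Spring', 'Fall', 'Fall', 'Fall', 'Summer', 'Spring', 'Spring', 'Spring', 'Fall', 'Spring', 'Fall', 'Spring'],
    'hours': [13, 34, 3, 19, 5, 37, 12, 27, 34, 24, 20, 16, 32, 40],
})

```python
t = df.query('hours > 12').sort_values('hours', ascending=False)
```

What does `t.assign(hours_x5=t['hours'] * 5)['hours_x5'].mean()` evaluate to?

134.545454545

filter rows where hours > 12:
      term  hours
0     Fall     13
1   Spring     34
3     Fall     19
5     Fall     37
7   Spring     27
8   Spring     34
9   Spring     24
10    Fall     20
11  Spring     16
12    Fall     32
13  Spring     40
sort by hours descending:
      term  hours
13  Spring     40
5     Fall     37
1   Spring     34
8   Spring     34
12    Fall     32
7   Spring     27
9   Spring     24
10    Fall     20
3     Fall     19
11  Spring     16
0     Fall     13
add column hours_x5 = t['hours'] * 5:
      term  hours  hours_x5
13  Spring     40       200
5     Fall     37       185
1   Spring     34       170
8   Spring     34       170
12    Fall     32       160
7   Spring     27       135
9   Spring     24       120
10    Fall     20       100
3     Fall     19        95
11  Spring     16        80
0     Fall     13        65
The mean of column 'hours_x5' is 134.545454545.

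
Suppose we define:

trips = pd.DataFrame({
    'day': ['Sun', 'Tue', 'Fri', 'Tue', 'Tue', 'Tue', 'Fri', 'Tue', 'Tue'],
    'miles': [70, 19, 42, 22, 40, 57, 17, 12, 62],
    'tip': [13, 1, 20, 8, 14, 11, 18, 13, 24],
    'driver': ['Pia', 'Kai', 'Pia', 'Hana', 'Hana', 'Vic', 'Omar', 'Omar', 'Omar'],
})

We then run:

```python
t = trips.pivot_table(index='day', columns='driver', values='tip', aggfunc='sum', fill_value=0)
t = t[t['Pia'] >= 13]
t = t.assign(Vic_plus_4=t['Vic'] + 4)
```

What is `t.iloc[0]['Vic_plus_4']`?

pivot: rows=day, cols=driver, sum(tip):
driver  Hana  Kai  Omar  Pia  Vic
day                              
Fri        0    0    18   20    0
Sun        0    0     0   13    0
Tue       22    1    37    0   11
filter rows where Pia >= 13:
driver  Hana  Kai  Omar  Pia  Vic
day                              
Fri        0    0    18   20    0
Sun        0    0     0   13    0
add column Vic_plus_4 = t['Vic'] + 4:
driver  Hana  Kai  Omar  Pia  Vic  Vic_plus_4
day                                          
Fri        0    0    18   20    0           4
Sun        0    0     0   13    0           4
Taking the value at position 0, column 'Vic_plus_4' gives 4.

4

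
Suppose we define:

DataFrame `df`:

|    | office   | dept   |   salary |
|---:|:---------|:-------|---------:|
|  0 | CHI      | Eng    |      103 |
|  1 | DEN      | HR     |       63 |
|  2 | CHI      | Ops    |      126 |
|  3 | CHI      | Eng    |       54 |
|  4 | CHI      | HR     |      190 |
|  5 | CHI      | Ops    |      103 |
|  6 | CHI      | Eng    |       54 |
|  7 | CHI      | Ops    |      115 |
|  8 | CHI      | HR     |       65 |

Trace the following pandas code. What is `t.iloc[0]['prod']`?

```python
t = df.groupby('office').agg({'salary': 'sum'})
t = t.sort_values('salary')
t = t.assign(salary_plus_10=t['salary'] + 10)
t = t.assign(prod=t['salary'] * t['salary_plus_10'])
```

4599

group by office, sum of salary:
        salary
office        
CHI        810
DEN         63
sort by salary:
        salary
office        
DEN         63
CHI        810
add column salary_plus_10 = t['salary'] + 10:
        salary  salary_plus_10
office                        
DEN         63              73
CHI        810             820
add column prod = t['salary'] * t['salary_plus_10']:
        salary  salary_plus_10    prod
office                                
DEN         63              73    4599
CHI        810             820  664200
Hence 4599.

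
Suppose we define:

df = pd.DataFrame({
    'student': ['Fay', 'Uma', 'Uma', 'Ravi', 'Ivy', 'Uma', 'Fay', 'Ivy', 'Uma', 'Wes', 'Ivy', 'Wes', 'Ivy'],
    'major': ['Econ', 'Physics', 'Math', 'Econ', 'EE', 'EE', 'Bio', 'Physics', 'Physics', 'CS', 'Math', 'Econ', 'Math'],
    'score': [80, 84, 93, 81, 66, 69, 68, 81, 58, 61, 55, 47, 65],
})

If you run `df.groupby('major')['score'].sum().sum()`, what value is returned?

908

group by major, sum of score:
major
Bio         68
CS          61
EE         135
Econ       208
Math       213
Physics    223
Name: score, dtype: int64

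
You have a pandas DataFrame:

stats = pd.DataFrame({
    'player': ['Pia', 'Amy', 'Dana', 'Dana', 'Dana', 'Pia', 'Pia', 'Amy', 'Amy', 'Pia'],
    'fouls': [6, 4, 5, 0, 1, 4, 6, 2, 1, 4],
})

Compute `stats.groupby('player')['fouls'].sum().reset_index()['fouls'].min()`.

6

group by player, sum of fouls:
player
Amy      7
Dana     6
Pia     20
Name: fouls, dtype: int64
reset_index():
  player  fouls
0    Amy      7
1   Dana      6
2    Pia     20
Finally, min of column 'fouls' = 6.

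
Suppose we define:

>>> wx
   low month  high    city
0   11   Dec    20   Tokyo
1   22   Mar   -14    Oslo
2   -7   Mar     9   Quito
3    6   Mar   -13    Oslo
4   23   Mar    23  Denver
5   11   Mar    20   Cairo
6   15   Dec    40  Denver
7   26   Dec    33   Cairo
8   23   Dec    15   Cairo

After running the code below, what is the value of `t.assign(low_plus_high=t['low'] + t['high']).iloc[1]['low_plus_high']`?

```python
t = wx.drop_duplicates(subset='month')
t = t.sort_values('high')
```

drop duplicate month (keep=first):
   low month  high   city
0   11   Dec    20  Tokyo
1   22   Mar   -14   Oslo
sort by high:
   low month  high   city
1   22   Mar   -14   Oslo
0   11   Dec    20  Tokyo
add column low_plus_high = t['low'] + t['high']:
   low month  high   city  low_plus_high
1   22   Mar   -14   Oslo              8
0   11   Dec    20  Tokyo             31
Then the value at position 1, column 'low_plus_high': 31

31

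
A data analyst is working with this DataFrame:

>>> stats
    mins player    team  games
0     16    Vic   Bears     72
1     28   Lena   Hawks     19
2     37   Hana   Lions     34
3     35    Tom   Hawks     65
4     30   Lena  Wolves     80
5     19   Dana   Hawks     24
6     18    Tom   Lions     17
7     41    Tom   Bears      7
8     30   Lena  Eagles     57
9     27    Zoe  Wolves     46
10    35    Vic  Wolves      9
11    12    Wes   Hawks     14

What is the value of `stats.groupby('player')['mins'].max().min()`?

group by player, max of mins:
player
Dana    19
Hana    37
Lena    30
Tom     41
Vic     35
Wes     12
Zoe     27
Name: mins, dtype: int64

12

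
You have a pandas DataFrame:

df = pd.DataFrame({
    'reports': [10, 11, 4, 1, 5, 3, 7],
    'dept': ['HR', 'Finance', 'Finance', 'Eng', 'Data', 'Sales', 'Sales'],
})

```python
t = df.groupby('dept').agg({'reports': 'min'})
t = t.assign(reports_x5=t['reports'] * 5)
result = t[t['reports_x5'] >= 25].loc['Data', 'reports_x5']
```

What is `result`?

group by dept, min of reports:
         reports
dept            
Data           5
Eng            1
Finance        4
HR            10
Sales          3
add column reports_x5 = t['reports'] * 5:
         reports  reports_x5
dept                        
Data           5          25
Eng            1           5
Finance        4          20
HR            10          50
Sales          3          15
filter rows where reports_x5 >= 25:
      reports  reports_x5
dept                     
Data        5          25
HR         10          50

25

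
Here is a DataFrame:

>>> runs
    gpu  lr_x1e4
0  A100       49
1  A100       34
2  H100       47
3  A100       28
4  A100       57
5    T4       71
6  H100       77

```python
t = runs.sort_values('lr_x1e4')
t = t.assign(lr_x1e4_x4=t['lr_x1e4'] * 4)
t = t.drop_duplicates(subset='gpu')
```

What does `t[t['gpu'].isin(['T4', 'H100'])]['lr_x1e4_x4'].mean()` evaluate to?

sort by lr_x1e4:
    gpu  lr_x1e4
3  A100       28
1  A100       34
2  H100       47
0  A100       49
4  A100       57
5    T4       71
6  H100       77
add column lr_x1e4_x4 = t['lr_x1e4'] * 4:
    gpu  lr_x1e4  lr_x1e4_x4
3  A100       28         112
1  A100       34         136
2  H100       47         188
0  A100       49         196
4  A100       57         228
5    T4       71         284
6  H100       77         308
drop duplicate gpu (keep=first):
    gpu  lr_x1e4  lr_x1e4_x4
3  A100       28         112
2  H100       47         188
5    T4       71         284
filter rows where gpu in ['T4', 'H100']:
    gpu  lr_x1e4  lr_x1e4_x4
2  H100       47         188
5    T4       71         284

236.0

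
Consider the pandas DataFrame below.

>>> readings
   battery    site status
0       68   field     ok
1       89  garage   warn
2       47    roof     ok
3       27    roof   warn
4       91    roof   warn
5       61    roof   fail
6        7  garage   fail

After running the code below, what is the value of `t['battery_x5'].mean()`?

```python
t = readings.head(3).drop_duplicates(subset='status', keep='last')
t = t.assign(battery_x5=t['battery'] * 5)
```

340.0

take first 3 rows:
   battery    site status
0       68   field     ok
1       89  garage   warn
2       47    roof     ok
drop duplicate status (keep=last):
   battery    site status
1       89  garage   warn
2       47    roof     ok
add column battery_x5 = t['battery'] * 5:
   battery    site status  battery_x5
1       89  garage   warn         445
2       47    roof     ok         235
So mean() = 340.0.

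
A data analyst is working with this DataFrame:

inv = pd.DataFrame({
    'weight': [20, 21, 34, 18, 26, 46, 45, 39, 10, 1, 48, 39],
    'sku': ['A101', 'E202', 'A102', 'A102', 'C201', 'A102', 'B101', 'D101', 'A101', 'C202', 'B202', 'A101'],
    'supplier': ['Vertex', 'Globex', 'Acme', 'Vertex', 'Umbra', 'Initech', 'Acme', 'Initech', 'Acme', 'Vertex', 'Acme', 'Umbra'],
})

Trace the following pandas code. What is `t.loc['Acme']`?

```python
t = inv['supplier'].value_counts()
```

value_counts of supplier:
supplier
Acme       4
Vertex     3
Umbra      2
Initech    2
Globex     1
Name: count, dtype: int64

4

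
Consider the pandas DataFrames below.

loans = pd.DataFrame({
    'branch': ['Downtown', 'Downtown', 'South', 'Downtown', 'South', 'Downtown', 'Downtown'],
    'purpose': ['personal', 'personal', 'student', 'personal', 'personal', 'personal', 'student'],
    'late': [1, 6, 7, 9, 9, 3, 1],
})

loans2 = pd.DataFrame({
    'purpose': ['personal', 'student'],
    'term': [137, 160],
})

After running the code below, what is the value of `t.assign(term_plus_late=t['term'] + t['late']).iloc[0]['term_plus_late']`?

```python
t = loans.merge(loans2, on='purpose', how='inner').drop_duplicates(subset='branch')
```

merge on 'purpose' (how='inner') → 7 rows:
     branch   purpose  late  term
0  Downtown  personal     1   137
1  Downtown  personal     6   137
2     South   student     7   160
3  Downtown  personal     9   137
4     South  personal     9   137
5  Downtown  personal     3   137
6  Downtown   student     1   160
drop duplicate branch (keep=first):
     branch   purpose  late  term
0  Downtown  personal     1   137
2     South   student     7   160
add column term_plus_late = t['term'] + t['late']:
     branch   purpose  late  term  term_plus_late
0  Downtown  personal     1   137             138
2     South   student     7   160             167

138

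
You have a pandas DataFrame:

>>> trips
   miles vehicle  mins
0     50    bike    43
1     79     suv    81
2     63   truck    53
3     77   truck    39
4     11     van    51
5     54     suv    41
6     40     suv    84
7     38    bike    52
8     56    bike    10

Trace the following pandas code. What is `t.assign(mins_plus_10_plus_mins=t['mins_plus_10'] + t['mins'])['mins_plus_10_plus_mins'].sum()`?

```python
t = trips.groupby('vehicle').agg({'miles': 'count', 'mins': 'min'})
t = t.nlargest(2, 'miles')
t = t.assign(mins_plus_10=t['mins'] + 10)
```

group by vehicle: count(miles), min(mins):
         miles  mins
vehicle             
bike         3    10
suv          3    41
truck        2    39
van          1    51
take 2 rows with largest miles:
         miles  mins
vehicle             
bike         3    10
suv          3    41
add column mins_plus_10 = t['mins'] + 10:
         miles  mins  mins_plus_10
vehicle                           
bike         3    10            20
suv          3    41            51
add column mins_plus_10_plus_mins = t['mins_plus_10'] + t['mins']:
         miles  mins  mins_plus_10  mins_plus_10_plus_mins
vehicle                                                   
bike         3    10            20                      30
suv          3    41            51                      92
sum of column 'mins_plus_10_plus_mins' → 122

122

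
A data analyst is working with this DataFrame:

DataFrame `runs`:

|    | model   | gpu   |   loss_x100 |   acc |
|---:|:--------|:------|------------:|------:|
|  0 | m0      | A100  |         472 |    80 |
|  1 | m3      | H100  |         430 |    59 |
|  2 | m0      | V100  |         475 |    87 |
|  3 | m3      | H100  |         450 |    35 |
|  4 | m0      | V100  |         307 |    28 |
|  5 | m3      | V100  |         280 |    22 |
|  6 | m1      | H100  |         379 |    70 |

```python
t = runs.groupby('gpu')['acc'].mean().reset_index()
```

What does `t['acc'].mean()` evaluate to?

group by gpu, mean of acc:
gpu
A100    80.000000
H100    54.666667
V100    45.666667
Name: acc, dtype: float64
reset_index():
    gpu        acc
0  A100  80.000000
1  H100  54.666667
2  V100  45.666667
Then the mean of column 'acc': 60.1111111111

60.1111111111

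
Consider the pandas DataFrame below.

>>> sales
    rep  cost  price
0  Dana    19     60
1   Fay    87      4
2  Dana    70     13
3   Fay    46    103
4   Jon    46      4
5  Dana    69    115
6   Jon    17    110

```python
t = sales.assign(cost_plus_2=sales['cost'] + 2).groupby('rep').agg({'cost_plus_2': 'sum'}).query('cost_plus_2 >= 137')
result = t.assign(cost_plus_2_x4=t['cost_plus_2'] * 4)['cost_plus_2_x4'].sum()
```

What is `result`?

1204

add column cost_plus_2 = sales['cost'] + 2:
    rep  cost  price  cost_plus_2
0  Dana    19     60           21
1   Fay    87      4           89
2  Dana    70     13           72
3   Fay    46    103           48
4   Jon    46      4           48
5  Dana    69    115           71
6   Jon    17    110           19
group by rep, sum of cost_plus_2:
      cost_plus_2
rep              
Dana          164
Fay           137
Jon            67
filter rows where cost_plus_2 >= 137:
      cost_plus_2
rep              
Dana          164
Fay           137
add column cost_plus_2_x4 = t['cost_plus_2'] * 4:
      cost_plus_2  cost_plus_2_x4
rep                              
Dana          164             656
Fay           137             548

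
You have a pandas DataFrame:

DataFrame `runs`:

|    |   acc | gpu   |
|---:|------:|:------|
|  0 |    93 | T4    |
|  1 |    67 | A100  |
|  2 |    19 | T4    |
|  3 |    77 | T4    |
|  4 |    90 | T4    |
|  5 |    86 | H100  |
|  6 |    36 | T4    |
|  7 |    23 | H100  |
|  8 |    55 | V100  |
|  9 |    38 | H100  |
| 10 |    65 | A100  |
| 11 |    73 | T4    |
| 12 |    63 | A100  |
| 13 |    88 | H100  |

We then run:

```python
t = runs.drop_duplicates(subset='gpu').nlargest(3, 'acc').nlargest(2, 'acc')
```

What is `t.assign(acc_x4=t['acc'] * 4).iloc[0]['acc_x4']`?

drop duplicate gpu (keep=first):
   acc   gpu
0   93    T4
1   67  A100
5   86  H100
8   55  V100
take 3 rows with largest acc:
   acc   gpu
0   93    T4
5   86  H100
1   67  A100
take 2 rows with largest acc:
   acc   gpu
0   93    T4
5   86  H100
add column acc_x4 = t['acc'] * 4:
   acc   gpu  acc_x4
0   93    T4     372
5   86  H100     344

372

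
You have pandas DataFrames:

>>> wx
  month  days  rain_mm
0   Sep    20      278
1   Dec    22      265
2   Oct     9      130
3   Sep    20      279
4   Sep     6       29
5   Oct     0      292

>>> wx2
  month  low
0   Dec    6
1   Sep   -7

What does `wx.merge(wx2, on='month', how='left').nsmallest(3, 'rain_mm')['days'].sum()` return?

37

merge on 'month' (how='left') → 6 rows:
  month  days  rain_mm  low
0   Sep    20      278 -7.0
1   Dec    22      265  6.0
2   Oct     9      130  NaN
3   Sep    20      279 -7.0
4   Sep     6       29 -7.0
5   Oct     0      292  NaN
take 3 rows with smallest rain_mm:
  month  days  rain_mm  low
4   Sep     6       29 -7.0
2   Oct     9      130  NaN
1   Dec    22      265  6.0
Taking the sum of column 'days' gives 37.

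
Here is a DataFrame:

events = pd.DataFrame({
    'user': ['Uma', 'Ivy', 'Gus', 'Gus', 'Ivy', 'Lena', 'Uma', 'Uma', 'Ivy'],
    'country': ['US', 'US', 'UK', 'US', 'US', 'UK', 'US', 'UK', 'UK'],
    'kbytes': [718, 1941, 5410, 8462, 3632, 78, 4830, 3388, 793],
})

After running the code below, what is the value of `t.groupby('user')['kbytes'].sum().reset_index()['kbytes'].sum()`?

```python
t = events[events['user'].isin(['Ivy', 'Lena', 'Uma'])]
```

15380

filter rows where user in ['Ivy', 'Lena', 'Uma']:
   user country  kbytes
0   Uma      US     718
1   Ivy      US    1941
4   Ivy      US    3632
5  Lena      UK      78
6   Uma      US    4830
7   Uma      UK    3388
8   Ivy      UK     793
group by user, sum of kbytes:
user
Ivy     6366
Lena      78
Uma     8936
Name: kbytes, dtype: int64
reset_index():
   user  kbytes
0   Ivy    6366
1  Lena      78
2   Uma    8936
The sum of column 'kbytes' is 15380.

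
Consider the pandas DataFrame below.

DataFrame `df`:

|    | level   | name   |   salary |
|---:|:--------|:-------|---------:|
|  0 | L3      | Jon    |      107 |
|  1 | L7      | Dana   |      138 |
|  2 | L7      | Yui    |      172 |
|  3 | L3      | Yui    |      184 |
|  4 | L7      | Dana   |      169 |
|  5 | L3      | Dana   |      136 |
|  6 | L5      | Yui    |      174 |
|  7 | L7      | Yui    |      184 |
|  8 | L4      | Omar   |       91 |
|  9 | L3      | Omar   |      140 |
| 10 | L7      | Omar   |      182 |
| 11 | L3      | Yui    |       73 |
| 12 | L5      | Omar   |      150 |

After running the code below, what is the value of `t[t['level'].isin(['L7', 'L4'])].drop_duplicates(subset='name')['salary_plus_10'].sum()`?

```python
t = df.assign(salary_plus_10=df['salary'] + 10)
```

431

add column salary_plus_10 = df['salary'] + 10:
   level  name  salary  salary_plus_10
0     L3   Jon     107             117
1     L7  Dana     138             148
2     L7   Yui     172             182
3     L3   Yui     184             194
4     L7  Dana     169             179
5     L3  Dana     136             146
6     L5   Yui     174             184
7     L7   Yui     184             194
8     L4  Omar      91             101
9     L3  Omar     140             150
10    L7  Omar     182             192
11    L3   Yui      73              83
12    L5  Omar     150             160
filter rows where level in ['L7', 'L4']:
   level  name  salary  salary_plus_10
1     L7  Dana     138             148
2     L7   Yui     172             182
4     L7  Dana     169             179
7     L7   Yui     184             194
8     L4  Omar      91             101
10    L7  Omar     182             192
drop duplicate name (keep=first):
  level  name  salary  salary_plus_10
1    L7  Dana     138             148
2    L7   Yui     172             182
8    L4  Omar      91             101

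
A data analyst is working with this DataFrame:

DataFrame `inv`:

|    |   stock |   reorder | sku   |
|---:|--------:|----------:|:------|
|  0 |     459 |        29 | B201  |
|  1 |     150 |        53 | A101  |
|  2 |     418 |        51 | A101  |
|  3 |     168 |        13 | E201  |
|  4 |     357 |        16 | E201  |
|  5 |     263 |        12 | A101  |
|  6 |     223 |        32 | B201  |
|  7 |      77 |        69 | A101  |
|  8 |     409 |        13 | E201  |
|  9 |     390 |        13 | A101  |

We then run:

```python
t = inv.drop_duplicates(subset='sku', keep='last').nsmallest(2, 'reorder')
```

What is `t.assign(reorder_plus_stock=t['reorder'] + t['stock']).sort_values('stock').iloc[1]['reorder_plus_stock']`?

drop duplicate sku (keep=last):
   stock  reorder   sku
6    223       32  B201
8    409       13  E201
9    390       13  A101
take 2 rows with smallest reorder:
   stock  reorder   sku
8    409       13  E201
9    390       13  A101
add column reorder_plus_stock = t['reorder'] + t['stock']:
   stock  reorder   sku  reorder_plus_stock
8    409       13  E201                 422
9    390       13  A101                 403
sort by stock:
   stock  reorder   sku  reorder_plus_stock
9    390       13  A101                 403
8    409       13  E201                 422

422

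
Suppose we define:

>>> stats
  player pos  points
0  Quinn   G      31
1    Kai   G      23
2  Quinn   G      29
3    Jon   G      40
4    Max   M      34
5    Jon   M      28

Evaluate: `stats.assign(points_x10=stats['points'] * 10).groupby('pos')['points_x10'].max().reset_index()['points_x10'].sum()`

add column points_x10 = stats['points'] * 10:
  player pos  points  points_x10
0  Quinn   G      31         310
1    Kai   G      23         230
2  Quinn   G      29         290
3    Jon   G      40         400
4    Max   M      34         340
5    Jon   M      28         280
group by pos, max of points_x10:
pos
G    400
M    340
Name: points_x10, dtype: int64
reset_index():
  pos  points_x10
0   G         400
1   M         340
Taking the sum of column 'points_x10' gives 740.

740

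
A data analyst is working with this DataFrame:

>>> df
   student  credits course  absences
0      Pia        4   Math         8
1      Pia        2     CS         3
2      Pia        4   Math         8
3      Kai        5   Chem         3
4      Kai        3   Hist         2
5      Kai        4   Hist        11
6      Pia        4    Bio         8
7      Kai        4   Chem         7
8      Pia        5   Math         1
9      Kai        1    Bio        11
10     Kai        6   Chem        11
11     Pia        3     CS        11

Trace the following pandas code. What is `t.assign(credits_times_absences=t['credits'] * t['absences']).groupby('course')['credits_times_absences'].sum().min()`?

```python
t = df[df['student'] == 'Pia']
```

32

filter rows where student == 'Pia':
   student  credits course  absences
0      Pia        4   Math         8
1      Pia        2     CS         3
2      Pia        4   Math         8
6      Pia        4    Bio         8
8      Pia        5   Math         1
11     Pia        3     CS        11
add column credits_times_absences = t['credits'] * t['absences']:
   student  credits course  absences  credits_times_absences
0      Pia        4   Math         8                      32
1      Pia        2     CS         3                       6
2      Pia        4   Math         8                      32
6      Pia        4    Bio         8                      32
8      Pia        5   Math         1                       5
11     Pia        3     CS        11                      33
group by course, sum of credits_times_absences:
course
Bio     32
CS      39
Math    69
Name: credits_times_absences, dtype: int64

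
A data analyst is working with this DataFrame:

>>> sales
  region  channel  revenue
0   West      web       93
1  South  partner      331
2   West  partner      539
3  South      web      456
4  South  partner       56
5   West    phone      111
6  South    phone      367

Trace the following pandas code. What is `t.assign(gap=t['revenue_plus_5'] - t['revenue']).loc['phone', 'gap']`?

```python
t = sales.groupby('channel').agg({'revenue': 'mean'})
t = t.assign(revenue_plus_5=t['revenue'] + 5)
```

5.0

group by channel, mean of revenue:
            revenue
channel            
partner  308.666667
phone    239.000000
web      274.500000
add column revenue_plus_5 = t['revenue'] + 5:
            revenue  revenue_plus_5
channel                            
partner  308.666667      313.666667
phone    239.000000      244.000000
web      274.500000      279.500000
add column gap = t['revenue_plus_5'] - t['revenue']:
            revenue  revenue_plus_5  gap
channel                                 
partner  308.666667      313.666667  5.0
phone    239.000000      244.000000  5.0
web      274.500000      279.500000  5.0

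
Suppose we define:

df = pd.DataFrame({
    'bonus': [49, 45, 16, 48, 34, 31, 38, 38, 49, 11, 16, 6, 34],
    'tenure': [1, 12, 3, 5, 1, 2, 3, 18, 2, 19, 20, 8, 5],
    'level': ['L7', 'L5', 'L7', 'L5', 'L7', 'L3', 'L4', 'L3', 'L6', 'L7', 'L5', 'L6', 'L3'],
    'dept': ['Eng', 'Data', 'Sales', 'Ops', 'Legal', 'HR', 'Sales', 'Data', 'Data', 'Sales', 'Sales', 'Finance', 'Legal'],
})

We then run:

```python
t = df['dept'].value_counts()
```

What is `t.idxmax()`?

value_counts of dept:
dept
Sales      4
Data       3
Legal      2
Eng        1
Ops        1
HR         1
Finance    1
Name: count, dtype: int64
Finally, label with the largest value = Sales.

Sales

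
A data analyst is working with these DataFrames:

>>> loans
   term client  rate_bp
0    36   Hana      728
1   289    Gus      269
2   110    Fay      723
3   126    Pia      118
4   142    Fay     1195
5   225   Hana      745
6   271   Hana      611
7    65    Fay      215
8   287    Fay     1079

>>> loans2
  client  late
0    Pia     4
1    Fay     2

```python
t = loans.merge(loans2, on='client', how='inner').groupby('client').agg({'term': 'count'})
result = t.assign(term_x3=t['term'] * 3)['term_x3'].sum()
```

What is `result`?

merge on 'client' (how='inner') → 5 rows:
   term client  rate_bp  late
0   110    Fay      723     2
1   126    Pia      118     4
2   142    Fay     1195     2
3    65    Fay      215     2
4   287    Fay     1079     2
group by client, count of term:
        term
client      
Fay        4
Pia        1
add column term_x3 = t['term'] * 3:
        term  term_x3
client               
Fay        4       12
Pia        1        3
Taking the sum of column 'term_x3' gives 15.

15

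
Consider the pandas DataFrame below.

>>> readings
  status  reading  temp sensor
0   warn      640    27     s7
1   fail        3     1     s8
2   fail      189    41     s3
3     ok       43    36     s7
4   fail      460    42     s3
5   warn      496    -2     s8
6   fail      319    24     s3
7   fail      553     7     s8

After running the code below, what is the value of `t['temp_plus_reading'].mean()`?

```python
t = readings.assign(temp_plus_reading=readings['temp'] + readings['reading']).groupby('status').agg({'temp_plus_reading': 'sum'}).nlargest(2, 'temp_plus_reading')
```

1400.0

add column temp_plus_reading = readings['temp'] + readings['reading']:
  status  reading  temp sensor  temp_plus_reading
0   warn      640    27     s7                667
1   fail        3     1     s8                  4
2   fail      189    41     s3                230
3     ok       43    36     s7                 79
4   fail      460    42     s3                502
5   warn      496    -2     s8                494
6   fail      319    24     s3                343
7   fail      553     7     s8                560
group by status, sum of temp_plus_reading:
        temp_plus_reading
status                   
fail                 1639
ok                     79
warn                 1161
take 2 rows with largest temp_plus_reading:
        temp_plus_reading
status                   
fail                 1639
warn                 1161
So mean() = 1400.0.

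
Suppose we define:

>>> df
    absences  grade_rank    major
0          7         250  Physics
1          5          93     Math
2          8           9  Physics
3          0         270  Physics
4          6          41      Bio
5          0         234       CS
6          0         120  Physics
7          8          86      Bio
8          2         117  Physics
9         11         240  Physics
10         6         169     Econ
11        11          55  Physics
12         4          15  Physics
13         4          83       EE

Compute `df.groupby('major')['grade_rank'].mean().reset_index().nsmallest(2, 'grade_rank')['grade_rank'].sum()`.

group by major, mean of grade_rank:
major
Bio         63.5
CS         234.0
EE          83.0
Econ       169.0
Math        93.0
Physics    134.5
Name: grade_rank, dtype: float64
reset_index():
     major  grade_rank
0      Bio        63.5
1       CS       234.0
2       EE        83.0
3     Econ       169.0
4     Math        93.0
5  Physics       134.5
take 2 rows with smallest grade_rank:
  major  grade_rank
0   Bio        63.5
2    EE        83.0

146.5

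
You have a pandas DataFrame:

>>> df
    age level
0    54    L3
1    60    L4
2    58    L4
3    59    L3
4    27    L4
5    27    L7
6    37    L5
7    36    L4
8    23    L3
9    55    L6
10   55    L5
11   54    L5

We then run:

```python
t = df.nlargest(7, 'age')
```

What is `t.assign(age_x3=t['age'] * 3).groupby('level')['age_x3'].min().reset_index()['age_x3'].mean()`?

take 7 rows with largest age:
    age level
1    60    L4
3    59    L3
2    58    L4
9    55    L6
10   55    L5
0    54    L3
11   54    L5
add column age_x3 = t['age'] * 3:
    age level  age_x3
1    60    L4     180
3    59    L3     177
2    58    L4     174
9    55    L6     165
10   55    L5     165
0    54    L3     162
11   54    L5     162
group by level, min of age_x3:
level
L3    162
L4    174
L5    162
L6    165
Name: age_x3, dtype: int64
reset_index():
  level  age_x3
0    L3     162
1    L4     174
2    L5     162
3    L6     165
Hence 165.75.

165.75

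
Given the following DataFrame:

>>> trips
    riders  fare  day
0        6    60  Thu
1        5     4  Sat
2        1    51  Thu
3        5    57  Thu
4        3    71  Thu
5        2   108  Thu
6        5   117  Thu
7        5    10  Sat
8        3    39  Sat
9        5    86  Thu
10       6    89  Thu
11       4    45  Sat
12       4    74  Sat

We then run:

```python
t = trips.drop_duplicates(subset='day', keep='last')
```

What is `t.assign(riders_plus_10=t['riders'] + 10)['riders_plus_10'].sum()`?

30

drop duplicate day (keep=last):
    riders  fare  day
10       6    89  Thu
12       4    74  Sat
add column riders_plus_10 = t['riders'] + 10:
    riders  fare  day  riders_plus_10
10       6    89  Thu              16
12       4    74  Sat              14
Taking the sum of column 'riders_plus_10' gives 30.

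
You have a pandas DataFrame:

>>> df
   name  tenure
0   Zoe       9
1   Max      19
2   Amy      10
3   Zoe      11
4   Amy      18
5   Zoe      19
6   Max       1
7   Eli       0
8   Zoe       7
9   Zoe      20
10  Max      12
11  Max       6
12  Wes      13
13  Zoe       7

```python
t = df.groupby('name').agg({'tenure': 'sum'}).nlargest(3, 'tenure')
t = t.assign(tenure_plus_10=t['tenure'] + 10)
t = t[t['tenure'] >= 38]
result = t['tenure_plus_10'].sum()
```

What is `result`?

group by name, sum of tenure:
      tenure
name        
Amy       28
Eli        0
Max       38
Wes       13
Zoe       73
take 3 rows with largest tenure:
      tenure
name        
Zoe       73
Max       38
Amy       28
add column tenure_plus_10 = t['tenure'] + 10:
      tenure  tenure_plus_10
name                        
Zoe       73              83
Max       38              48
Amy       28              38
filter rows where tenure >= 38:
      tenure  tenure_plus_10
name                        
Zoe       73              83
Max       38              48
Finally, sum of column 'tenure_plus_10' = 131.

131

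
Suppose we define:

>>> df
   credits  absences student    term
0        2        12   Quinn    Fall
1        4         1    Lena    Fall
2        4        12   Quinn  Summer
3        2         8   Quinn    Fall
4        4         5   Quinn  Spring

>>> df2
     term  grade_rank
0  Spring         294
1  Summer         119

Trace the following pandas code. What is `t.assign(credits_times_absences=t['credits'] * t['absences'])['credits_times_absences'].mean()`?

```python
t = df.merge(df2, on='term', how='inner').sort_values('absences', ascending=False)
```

merge on 'term' (how='inner') → 2 rows:
   credits  absences student    term  grade_rank
0        4        12   Quinn  Summer         119
1        4         5   Quinn  Spring         294
sort by absences descending:
   credits  absences student    term  grade_rank
0        4        12   Quinn  Summer         119
1        4         5   Quinn  Spring         294
add column credits_times_absences = t['credits'] * t['absences']:
   credits  absences student    term  grade_rank  credits_times_absences
0        4        12   Quinn  Summer         119                      48
1        4         5   Quinn  Spring         294                      20

34.0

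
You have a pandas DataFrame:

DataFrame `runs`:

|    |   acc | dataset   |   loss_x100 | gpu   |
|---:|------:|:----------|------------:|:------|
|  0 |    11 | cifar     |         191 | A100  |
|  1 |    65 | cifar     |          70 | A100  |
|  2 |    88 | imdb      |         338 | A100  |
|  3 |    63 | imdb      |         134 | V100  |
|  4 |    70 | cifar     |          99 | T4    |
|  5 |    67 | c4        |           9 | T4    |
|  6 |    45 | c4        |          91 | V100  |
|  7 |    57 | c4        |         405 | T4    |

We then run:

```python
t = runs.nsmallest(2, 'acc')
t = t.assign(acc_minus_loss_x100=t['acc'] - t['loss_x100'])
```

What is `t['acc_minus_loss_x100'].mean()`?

-113.0

take 2 rows with smallest acc:
   acc dataset  loss_x100   gpu
0   11   cifar        191  A100
6   45      c4         91  V100
add column acc_minus_loss_x100 = t['acc'] - t['loss_x100']:
   acc dataset  loss_x100   gpu  acc_minus_loss_x100
0   11   cifar        191  A100                 -180
6   45      c4         91  V100                  -46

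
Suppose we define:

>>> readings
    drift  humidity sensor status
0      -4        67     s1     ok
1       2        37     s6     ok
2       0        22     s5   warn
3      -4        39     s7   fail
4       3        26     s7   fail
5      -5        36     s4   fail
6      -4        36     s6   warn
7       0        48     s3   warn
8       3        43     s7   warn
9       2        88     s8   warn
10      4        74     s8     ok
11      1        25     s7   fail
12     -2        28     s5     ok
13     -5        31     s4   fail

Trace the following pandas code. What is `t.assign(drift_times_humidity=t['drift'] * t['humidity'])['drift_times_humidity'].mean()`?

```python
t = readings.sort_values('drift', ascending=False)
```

sort by drift descending:
    drift  humidity sensor status
10      4        74     s8     ok
4       3        26     s7   fail
8       3        43     s7   warn
1       2        37     s6     ok
9       2        88     s8   warn
11      1        25     s7   fail
2       0        22     s5   warn
7       0        48     s3   warn
12     -2        28     s5     ok
0      -4        67     s1     ok
3      -4        39     s7   fail
6      -4        36     s6   warn
5      -5        36     s4   fail
13     -5        31     s4   fail
add column drift_times_humidity = t['drift'] * t['humidity']:
    drift  humidity sensor status  drift_times_humidity
10      4        74     s8     ok                   296
4       3        26     s7   fail                    78
8       3        43     s7   warn                   129
1       2        37     s6     ok                    74
9       2        88     s8   warn                   176
11      1        25     s7   fail                    25
2       0        22     s5   warn                     0
7       0        48     s3   warn                     0
12     -2        28     s5     ok                   -56
0      -4        67     s1     ok                  -268
3      -4        39     s7   fail                  -156
6      -4        36     s6   warn                  -144
5      -5        36     s4   fail                  -180
13     -5        31     s4   fail                  -155
So mean() = -12.9285714286.

-12.9285714286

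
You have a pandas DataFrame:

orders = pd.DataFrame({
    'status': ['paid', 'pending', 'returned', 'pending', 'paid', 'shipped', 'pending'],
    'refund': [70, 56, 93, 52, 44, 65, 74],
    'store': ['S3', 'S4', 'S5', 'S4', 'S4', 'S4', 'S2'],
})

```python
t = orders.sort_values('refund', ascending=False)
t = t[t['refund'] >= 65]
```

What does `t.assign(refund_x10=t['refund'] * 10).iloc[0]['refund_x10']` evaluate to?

930

sort by refund descending:
     status  refund store
2  returned      93    S5
6   pending      74    S2
0      paid      70    S3
5   shipped      65    S4
1   pending      56    S4
3   pending      52    S4
4      paid      44    S4
filter rows where refund >= 65:
     status  refund store
2  returned      93    S5
6   pending      74    S2
0      paid      70    S3
5   shipped      65    S4
add column refund_x10 = t['refund'] * 10:
     status  refund store  refund_x10
2  returned      93    S5         930
6   pending      74    S2         740
0      paid      70    S3         700
5   shipped      65    S4         650
Reading off the value at position 0, column 'refund_x10', we get 930.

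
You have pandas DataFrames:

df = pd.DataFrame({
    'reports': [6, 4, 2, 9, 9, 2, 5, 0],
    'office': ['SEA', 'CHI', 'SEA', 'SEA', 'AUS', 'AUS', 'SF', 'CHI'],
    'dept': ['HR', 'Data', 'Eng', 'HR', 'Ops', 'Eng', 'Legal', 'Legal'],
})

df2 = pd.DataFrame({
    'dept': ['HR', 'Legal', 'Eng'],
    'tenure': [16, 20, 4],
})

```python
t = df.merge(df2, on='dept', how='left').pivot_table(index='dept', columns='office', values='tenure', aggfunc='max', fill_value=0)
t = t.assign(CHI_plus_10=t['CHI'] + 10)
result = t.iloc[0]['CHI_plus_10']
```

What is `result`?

10.0

merge on 'dept' (how='left') → 8 rows:
   reports office   dept  tenure
0        6    SEA     HR    16.0
1        4    CHI   Data     NaN
2        2    SEA    Eng     4.0
3        9    SEA     HR    16.0
4        9    AUS    Ops     NaN
5        2    AUS    Eng     4.0
6        5     SF  Legal    20.0
7        0    CHI  Legal    20.0
pivot: rows=dept, cols=office, max(tenure):
office  AUS   CHI   SEA    SF
dept                         
Eng     4.0   0.0   4.0   0.0
HR      0.0   0.0  16.0   0.0
Legal   0.0  20.0   0.0  20.0
add column CHI_plus_10 = t['CHI'] + 10:
office  AUS   CHI   SEA    SF  CHI_plus_10
dept                                      
Eng     4.0   0.0   4.0   0.0         10.0
HR      0.0   0.0  16.0   0.0         10.0
Legal   0.0  20.0   0.0  20.0         30.0
So iloc[0]['CHI_plus_10'] = 10.0.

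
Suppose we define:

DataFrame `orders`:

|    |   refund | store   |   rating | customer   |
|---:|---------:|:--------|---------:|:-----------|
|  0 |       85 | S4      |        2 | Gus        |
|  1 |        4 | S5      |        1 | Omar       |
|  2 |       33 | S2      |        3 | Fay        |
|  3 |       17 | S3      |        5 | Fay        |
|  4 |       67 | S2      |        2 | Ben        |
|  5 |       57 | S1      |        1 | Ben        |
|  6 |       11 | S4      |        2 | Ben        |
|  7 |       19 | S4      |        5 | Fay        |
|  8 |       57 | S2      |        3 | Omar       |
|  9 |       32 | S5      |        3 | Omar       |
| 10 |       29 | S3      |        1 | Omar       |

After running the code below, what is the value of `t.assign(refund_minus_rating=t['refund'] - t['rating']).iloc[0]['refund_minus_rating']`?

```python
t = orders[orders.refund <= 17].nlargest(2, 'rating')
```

12

filter rows where refund <= 17:
   refund store  rating customer
1       4    S5       1     Omar
3      17    S3       5      Fay
6      11    S4       2      Ben
take 2 rows with largest rating:
   refund store  rating customer
3      17    S3       5      Fay
6      11    S4       2      Ben
add column refund_minus_rating = t['refund'] - t['rating']:
   refund store  rating customer  refund_minus_rating
3      17    S3       5      Fay                   12
6      11    S4       2      Ben                    9
Then the value at position 0, column 'refund_minus_rating': 12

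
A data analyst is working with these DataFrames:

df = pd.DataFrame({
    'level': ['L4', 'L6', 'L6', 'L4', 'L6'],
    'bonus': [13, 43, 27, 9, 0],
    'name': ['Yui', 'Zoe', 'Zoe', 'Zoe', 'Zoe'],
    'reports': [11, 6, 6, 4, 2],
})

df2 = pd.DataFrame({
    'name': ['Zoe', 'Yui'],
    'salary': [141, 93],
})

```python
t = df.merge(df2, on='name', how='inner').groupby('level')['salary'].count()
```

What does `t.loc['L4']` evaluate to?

2

merge on 'name' (how='inner') → 5 rows:
  level  bonus name  reports  salary
0    L4     13  Yui       11      93
1    L6     43  Zoe        6     141
2    L6     27  Zoe        6     141
3    L4      9  Zoe        4     141
4    L6      0  Zoe        2     141
group by level, count of salary:
level
L4    2
L6    3
Name: salary, dtype: int64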